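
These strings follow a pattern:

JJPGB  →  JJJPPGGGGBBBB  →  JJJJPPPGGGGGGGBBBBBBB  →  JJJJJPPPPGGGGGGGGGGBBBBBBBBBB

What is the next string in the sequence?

Term n consists of n+1 J's, followed by n P's, followed by 3n-2 G's, followed by 3n-2 B's (n = 1, 2, …).
For the next term, n = 5, so the run lengths are 6, 5, 13, 13.

JJJJJJPPPPPGGGGGGGGGGGGGBBBBBBBBBBBBB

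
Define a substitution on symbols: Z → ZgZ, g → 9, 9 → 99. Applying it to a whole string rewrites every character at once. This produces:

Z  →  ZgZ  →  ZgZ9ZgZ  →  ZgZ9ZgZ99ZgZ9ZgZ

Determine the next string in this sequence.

ZgZ9ZgZ99ZgZ9ZgZ9999ZgZ9ZgZ99ZgZ9ZgZ

φ(ZgZ9ZgZ99ZgZ9ZgZ) expands symbol-by-symbol to ZgZ 9 ZgZ 99 ZgZ 9 ZgZ 99 99 ZgZ 9 ZgZ 99 ZgZ 9 ZgZ; joining the 16 pieces gives the next term.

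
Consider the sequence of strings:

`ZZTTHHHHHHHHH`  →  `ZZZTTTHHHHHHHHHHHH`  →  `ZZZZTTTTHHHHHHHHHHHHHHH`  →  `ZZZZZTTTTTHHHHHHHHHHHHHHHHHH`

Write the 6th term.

The n-th term is n-1 Z's then n-1 T's then 3n H's, where the shown terms are n = 3, 4, 5, 6.
Setting n = 8 gives 7, 7, 24 characters in each block.

ZZZZZZZTTTTTTTHHHHHHHHHHHHHHHHHHHHHHHH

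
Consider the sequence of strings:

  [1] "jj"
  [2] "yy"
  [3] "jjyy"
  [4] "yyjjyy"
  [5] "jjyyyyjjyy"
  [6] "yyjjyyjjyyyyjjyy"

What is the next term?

Each term (from the third on) is the two preceding terms concatenated in order: term 3 = jj·yy = jjyy.
So term 7 is jjyyyyjjyy·yyjjyyjjyyyyjjyy.

jjyyyyjjyyyyjjyyjjyyyyjjyy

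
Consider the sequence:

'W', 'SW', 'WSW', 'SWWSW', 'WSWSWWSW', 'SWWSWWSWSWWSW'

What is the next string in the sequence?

WSWSWWSWSWWSWWSWSWWSW

From term 3 onward, concatenate the second-to-last term with the last: W·SW = WSW, SW·WSW = SWWSW, …
Continuing: WSWSWWSW · SWWSWWSWSWWSW gives term 7.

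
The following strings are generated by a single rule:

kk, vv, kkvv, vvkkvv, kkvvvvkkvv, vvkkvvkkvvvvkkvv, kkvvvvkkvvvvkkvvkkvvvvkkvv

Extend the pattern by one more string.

vvkkvvkkvvvvkkvvkkvvvvkkvvvvkkvvkkvvvvkkvv

This is a Fibonacci-style word recurrence s(k) = s(k−2)·s(k−1): e.g. kk·vv = kkvv.
So term 8 is vvkkvvkkvvvvkkvv·kkvvvvkkvvvvkkvvkkvvvvkkvv.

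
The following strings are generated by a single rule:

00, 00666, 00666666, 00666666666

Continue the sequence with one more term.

Each term is the previous one with 666 appended.
One more step from 00666666666 gives the answer.

00666666666666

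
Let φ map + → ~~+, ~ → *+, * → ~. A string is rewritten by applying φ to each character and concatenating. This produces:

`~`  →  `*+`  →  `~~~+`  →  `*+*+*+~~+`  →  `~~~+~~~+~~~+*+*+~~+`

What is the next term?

Rewriting the 19 symbols of ~~~+~~~+~~~+*+*+~~+ one by one yields *+ *+ *+ ~~+ *+ *+ *+ ~~+ *+ *+ *+ ~~+ ~ ~~+ ~ ~~+ *+ *+ ~~+; concatenated:

*+*+*+~~+*+*+*+~~+*+*+*+~~+~~~+~~~+*+*+~~+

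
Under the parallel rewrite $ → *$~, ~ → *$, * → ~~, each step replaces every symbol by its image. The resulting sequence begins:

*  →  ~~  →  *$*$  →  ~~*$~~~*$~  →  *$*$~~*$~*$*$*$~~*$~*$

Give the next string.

Applying the rule to each of the 22 symbols of *$*$~~*$~*$*$*$~~*$~*$ gives the pieces ~~ *$~ ~~ *$~ *$ *$ ~~ *$~ *$ ~~ *$~ ~~ *$~ ~~ *$~ *$ *$ ~~ *$~ *$ ~~ *$~, which concatenate to the answer.

~~*$~~~*$~*$*$~~*$~*$~~*$~~~*$~~~*$~*$*$~~*$~*$~~*$~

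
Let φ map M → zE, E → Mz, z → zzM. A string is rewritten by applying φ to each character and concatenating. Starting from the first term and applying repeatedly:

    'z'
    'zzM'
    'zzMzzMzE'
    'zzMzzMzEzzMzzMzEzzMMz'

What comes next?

Rewriting the 21 symbols of zzMzzMzEzzMzzMzEzzMMz one by one yields zzM zzM zE zzM zzM zE zzM Mz zzM zzM zE zzM zzM zE zzM Mz zzM zzM zE zE zzM; concatenated:

zzMzzMzEzzMzzMzEzzMMzzzMzzMzEzzMzzMzEzzMMzzzMzzMzEzEzzM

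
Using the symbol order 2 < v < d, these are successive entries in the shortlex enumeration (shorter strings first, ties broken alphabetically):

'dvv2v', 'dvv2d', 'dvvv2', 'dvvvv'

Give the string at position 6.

Stepping forward 2 times from dvvvv: dvvvv → dvvvd, then the target.

dvvd2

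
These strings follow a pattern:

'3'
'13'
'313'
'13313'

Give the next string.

Each term (from the third on) is the two preceding terms concatenated in order: term 3 = 3·13 = 313.
So term 5 is 313·13313.

31313313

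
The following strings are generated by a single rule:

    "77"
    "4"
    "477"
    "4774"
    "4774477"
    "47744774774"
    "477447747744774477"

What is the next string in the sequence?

47744774774477447747744774774

This is a Fibonacci-style word recurrence s(k) = s(k−1)·s(k−2): e.g. 4·77 = 477.
Continuing: 477447747744774477 · 47744774774 gives term 8.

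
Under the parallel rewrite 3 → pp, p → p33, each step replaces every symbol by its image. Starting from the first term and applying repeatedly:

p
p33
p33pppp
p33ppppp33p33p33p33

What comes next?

p33ppppp33p33p33p33p33ppppp33ppppp33ppppp33pppp

φ(p33ppppp33p33p33p33) expands symbol-by-symbol to p33 pp pp p33 p33 p33 p33 p33 pp pp p33 pp pp p33 pp pp p33 pp pp; joining the 19 pieces gives the next term.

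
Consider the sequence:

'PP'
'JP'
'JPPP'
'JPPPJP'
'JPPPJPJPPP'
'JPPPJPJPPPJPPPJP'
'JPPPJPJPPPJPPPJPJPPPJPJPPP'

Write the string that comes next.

Each term (from the third on) is the previous term followed by the one before it: term 3 = JP·PP = JPPP.
The next term joins JPPPJPJPPPJPPPJPJPPPJPJPPP and JPPPJPJPPPJPPPJP.

JPPPJPJPPPJPPPJPJPPPJPJPPPJPPPJPJPPPJPPPJP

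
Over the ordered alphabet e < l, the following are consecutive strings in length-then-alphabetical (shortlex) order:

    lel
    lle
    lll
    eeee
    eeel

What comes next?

Find the rightmost character of eeel below l, bump it to the next letter, and reset everything to its right to e.

eele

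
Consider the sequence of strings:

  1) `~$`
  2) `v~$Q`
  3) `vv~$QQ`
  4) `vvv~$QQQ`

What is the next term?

Each term wraps the previous one in v on the left and Q on the right.
Applying this once more to vvv~$QQQ:

vvvv~$QQQQ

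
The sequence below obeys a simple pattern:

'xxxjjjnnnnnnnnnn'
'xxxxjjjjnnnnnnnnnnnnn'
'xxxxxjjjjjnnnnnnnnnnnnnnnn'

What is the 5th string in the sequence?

Each string has the form x^{n} j^{n} n^{3n+1}, where the shown terms are n = 3, 4, 5.
Setting n = 7 gives 7, 7, 22 characters in each block.

xxxxxxxjjjjjjjnnnnnnnnnnnnnnnnnnnnnn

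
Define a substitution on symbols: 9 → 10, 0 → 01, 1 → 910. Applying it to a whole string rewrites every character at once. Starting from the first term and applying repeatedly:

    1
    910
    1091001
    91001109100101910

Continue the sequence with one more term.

Rewriting the 17 symbols of 91001109100101910 one by one yields 10 910 01 01 910 910 01 10 910 01 01 910 01 910 10 910 01; concatenated:

10910010191091001109100101910019101091001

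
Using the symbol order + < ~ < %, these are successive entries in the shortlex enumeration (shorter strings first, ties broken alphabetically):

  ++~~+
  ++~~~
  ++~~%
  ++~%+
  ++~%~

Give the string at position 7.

++%++

Stepping forward 2 times from ++~%~: ++~%~ → ++~%%, then the target.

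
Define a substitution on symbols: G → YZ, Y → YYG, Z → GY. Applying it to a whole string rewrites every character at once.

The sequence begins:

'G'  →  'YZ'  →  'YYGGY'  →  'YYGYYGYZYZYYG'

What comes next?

Replace each of the 13 characters of YYGYYGYZYZYYG in place — YYG YYG YZ YYG YYG YZ YYG GY YYG GY YYG YYG YZ — and concatenate.

YYGYYGYZYYGYYGYZYYGGYYYGGYYYGYYGYZ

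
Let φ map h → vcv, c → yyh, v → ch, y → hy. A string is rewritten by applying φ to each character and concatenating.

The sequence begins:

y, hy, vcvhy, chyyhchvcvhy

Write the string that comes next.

yyhvcvhyhyvcvyyhvcvchyyhchvcvhy

Rewriting each symbol of chyyhchvcvhy: c→yyh, h→vcv, y→hy, y→hy, h→vcv, c→yyh, h→vcv, v→ch, c→yyh, v→ch, h→vcv, y→hy, which concatenates to yyh vcv hy hy vcv yyh vcv ch yyh ch vcv hy.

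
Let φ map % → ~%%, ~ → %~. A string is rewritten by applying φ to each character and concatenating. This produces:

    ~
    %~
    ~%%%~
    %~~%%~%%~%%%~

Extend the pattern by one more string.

Rewriting the 13 symbols of %~~%%~%%~%%%~ one by one yields ~%% %~ %~ ~%% ~%% %~ ~%% ~%% %~ ~%% ~%% ~%% %~; concatenated:

~%%%~%~~%%~%%%~~%%~%%%~~%%~%%~%%%~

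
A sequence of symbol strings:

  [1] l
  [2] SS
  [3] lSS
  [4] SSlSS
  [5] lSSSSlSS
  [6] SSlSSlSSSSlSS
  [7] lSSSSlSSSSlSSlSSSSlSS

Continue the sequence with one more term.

Each term (from the third on) is the two preceding terms concatenated in order: term 3 = l·SS = lSS.
The next term joins SSlSSlSSSSlSS and lSSSSlSSSSlSSlSSSSlSS.

SSlSSlSSSSlSSlSSSSlSSSSlSSlSSSSlSS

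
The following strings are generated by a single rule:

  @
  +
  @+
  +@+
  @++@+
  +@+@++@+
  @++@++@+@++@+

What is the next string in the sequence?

Each term (from the third on) is the two preceding terms concatenated in order: term 3 = @·+ = @+.
So term 8 is +@+@++@+·@++@++@+@++@+.

+@+@++@+@++@++@+@++@+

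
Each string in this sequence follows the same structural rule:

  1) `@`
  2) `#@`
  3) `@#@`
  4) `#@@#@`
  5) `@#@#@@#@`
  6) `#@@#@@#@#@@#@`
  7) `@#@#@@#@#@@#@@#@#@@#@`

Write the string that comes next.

This is a Fibonacci-style word recurrence s(k) = s(k−2)·s(k−1): e.g. @·#@ = @#@.
The next term joins #@@#@@#@#@@#@ and @#@#@@#@#@@#@@#@#@@#@.

#@@#@@#@#@@#@@#@#@@#@#@@#@@#@#@@#@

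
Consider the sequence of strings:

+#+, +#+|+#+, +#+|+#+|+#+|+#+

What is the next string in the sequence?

+#+|+#+|+#+|+#+|+#+|+#+|+#+|+#+

s(k+1) = s(k)·|·s(k) — each term doubles the last with '|' between the halves.
One more doubling of +#+|+#+|+#+|+#+ gives the answer.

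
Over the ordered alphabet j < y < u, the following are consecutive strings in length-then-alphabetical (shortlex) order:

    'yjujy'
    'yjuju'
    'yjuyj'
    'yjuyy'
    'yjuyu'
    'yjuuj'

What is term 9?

Stepping forward 3 times from yjuuj: yjuuj → yjuuy → yjuuu, then the target.

yyjjj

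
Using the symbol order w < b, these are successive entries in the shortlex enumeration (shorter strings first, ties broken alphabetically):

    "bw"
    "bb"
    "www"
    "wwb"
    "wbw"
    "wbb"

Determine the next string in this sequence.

bww

The successor of wbb increments the rightmost position that isn't already b and resets every position after it to w.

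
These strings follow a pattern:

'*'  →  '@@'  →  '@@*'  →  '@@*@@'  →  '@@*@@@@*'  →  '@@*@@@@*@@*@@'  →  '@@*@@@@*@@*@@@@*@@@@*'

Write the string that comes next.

From term 3 onward, concatenate the last term with the second-to-last: @@·* = @@*, @@*·@@ = @@*@@, …
Continuing: @@*@@@@*@@*@@@@*@@@@* · @@*@@@@*@@*@@ gives term 8.

@@*@@@@*@@*@@@@*@@@@*@@*@@@@*@@*@@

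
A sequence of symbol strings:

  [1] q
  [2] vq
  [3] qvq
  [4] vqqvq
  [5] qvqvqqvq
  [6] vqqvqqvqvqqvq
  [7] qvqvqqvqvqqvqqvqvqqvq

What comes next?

Each term (from the third on) is the two preceding terms concatenated in order: term 3 = q·vq = qvq.
Continuing: vqqvqqvqvqqvq · qvqvqqvqvqqvqqvqvqqvq gives term 8.

vqqvqqvqvqqvqqvqvqqvqvqqvqqvqvqqvq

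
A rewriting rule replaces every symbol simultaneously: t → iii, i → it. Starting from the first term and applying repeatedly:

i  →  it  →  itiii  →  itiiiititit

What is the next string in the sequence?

itiiiititititiiiitiiiitiii

Apply φ to itiiiititit symbol by symbol: i→it, t→iii, i→it, i→it, i→it, i→it, t→iii, i→it, t→iii, i→it, t→iii; joined: it iii it it it it iii it iii it iii.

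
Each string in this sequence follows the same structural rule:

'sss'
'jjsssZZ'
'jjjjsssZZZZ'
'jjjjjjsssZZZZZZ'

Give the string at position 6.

jjjjjjjjjjsssZZZZZZZZZZ

Each term wraps the previous one in jj on the left and ZZ on the right.
From jjjjjjsssZZZZZZ, 2 further steps: jjjjjjsssZZZZZZ → jjjjjjjjsssZZZZZZZZ → (answer).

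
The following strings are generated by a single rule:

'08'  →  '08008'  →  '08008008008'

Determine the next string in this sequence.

s(k+1) = s(k)·0·s(k) — each term doubles the last with '0' between the halves.
So the next term is two copies of 08008008008 with '0' between the halves.

08008008008008008008008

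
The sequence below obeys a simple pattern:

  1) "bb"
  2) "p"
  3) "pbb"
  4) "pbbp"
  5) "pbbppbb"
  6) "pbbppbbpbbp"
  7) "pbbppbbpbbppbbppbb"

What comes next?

pbbppbbpbbppbbppbbpbbppbbpbbp

From term 3 onward, concatenate the last term with the second-to-last: p·bb = pbb, pbb·p = pbbp, …
The next term joins pbbppbbpbbppbbppbb and pbbppbbpbbp.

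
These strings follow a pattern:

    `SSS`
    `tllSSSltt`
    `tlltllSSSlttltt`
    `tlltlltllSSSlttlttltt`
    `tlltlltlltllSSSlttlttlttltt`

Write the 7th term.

tlltlltlltlltlltllSSSlttlttlttlttlttltt

Each term wraps the previous one in tll on the left and ltt on the right.
From tlltlltlltllSSSlttlttlttltt, 2 further steps: tlltlltlltllSSSlttlttlttltt → tlltlltlltlltllSSSlttlttlttlttltt → (answer).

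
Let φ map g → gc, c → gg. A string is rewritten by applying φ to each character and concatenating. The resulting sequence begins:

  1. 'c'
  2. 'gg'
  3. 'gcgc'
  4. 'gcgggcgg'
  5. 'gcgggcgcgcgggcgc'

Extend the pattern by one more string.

φ(gcgggcgcgcgggcgc) expands symbol-by-symbol to gc gg gc gc gc gg gc gg gc gg gc gc gc gg gc gg; joining the 16 pieces gives the next term.

gcgggcgcgcgggcgggcgggcgcgcgggcgg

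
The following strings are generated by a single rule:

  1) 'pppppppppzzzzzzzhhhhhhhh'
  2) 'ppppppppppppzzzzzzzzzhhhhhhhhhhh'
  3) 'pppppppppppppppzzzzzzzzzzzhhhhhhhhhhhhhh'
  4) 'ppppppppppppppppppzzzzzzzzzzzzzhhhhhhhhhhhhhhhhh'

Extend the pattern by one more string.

pppppppppppppppppppppzzzzzzzzzzzzzzzhhhhhhhhhhhhhhhhhhhh

The n-th term is 3n p's then 2n+1 z's then 3n-1 h's, where the shown terms are n = 3, 4, 5, 6.
Setting n = 7 gives 21, 15, 20 characters in each block.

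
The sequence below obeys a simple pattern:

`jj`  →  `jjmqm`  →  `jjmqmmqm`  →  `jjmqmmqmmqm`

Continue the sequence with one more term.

Each term is the previous one with mqm appended.
Applying this once more to jjmqmmqmmqm:

jjmqmmqmmqmmqm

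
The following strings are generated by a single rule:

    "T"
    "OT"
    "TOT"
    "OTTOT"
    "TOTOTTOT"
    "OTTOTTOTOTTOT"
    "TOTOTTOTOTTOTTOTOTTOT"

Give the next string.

OTTOTTOTOTTOTTOTOTTOTOTTOTTOTOTTOT

This is a Fibonacci-style word recurrence s(k) = s(k−2)·s(k−1): e.g. T·OT = TOT.
So term 8 is OTTOTTOTOTTOT·TOTOTTOTOTTOTTOTOTTOT.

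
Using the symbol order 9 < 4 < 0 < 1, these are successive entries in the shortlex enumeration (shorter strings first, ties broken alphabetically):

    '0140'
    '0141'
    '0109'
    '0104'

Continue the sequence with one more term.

0100

The successor of 0104 increments the rightmost position that isn't already 1 and resets every position after it to 9.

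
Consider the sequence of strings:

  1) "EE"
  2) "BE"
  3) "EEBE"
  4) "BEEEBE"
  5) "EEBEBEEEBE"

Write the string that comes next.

BEEEBEEEBEBEEEBE

From term 3 onward, concatenate the second-to-last term with the last: EE·BE = EEBE, BE·EEBE = BEEEBE, …
The next term joins BEEEBE and EEBEBEEEBE.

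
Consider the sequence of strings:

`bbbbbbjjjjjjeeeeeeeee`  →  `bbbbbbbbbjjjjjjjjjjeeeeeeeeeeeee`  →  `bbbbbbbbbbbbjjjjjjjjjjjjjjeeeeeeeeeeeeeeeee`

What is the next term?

bbbbbbbbbbbbbbbjjjjjjjjjjjjjjjjjjeeeeeeeeeeeeeeeeeeeee

Each string has the form b^{3n} j^{4n-2} e^{4n+1}, where the shown terms are n = 2, 3, 4.
At n = 5 the blocks have lengths 15, 18, 21.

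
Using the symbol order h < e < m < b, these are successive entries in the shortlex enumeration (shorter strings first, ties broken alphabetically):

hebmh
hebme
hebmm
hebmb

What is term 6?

Advancing 2 positions from hebmb through hebmb → hebbh reaches term 6.

hebbe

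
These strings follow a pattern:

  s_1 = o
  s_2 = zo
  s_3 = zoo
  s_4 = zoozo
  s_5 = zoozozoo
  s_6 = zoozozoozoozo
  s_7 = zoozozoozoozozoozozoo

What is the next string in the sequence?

zoozozoozoozozoozozoozoozozoozoozo

Each term (from the third on) is the previous term followed by the one before it: term 3 = zo·o = zoo.
Continuing: zoozozoozoozozoozozoo · zoozozoozoozo gives term 8.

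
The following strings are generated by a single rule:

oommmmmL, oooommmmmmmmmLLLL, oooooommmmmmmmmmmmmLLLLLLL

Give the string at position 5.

oooooooooommmmmmmmmmmmmmmmmmmmmLLLLLLLLLLLLL

Each string has the form o^{2n} m^{4n+1} L^{3n-2} (n = 1, 2, …).
For term 5, n = 5, so the run lengths are 10, 21, 13.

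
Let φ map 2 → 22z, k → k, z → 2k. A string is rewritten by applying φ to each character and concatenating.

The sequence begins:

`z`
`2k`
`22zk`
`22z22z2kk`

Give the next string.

Apply φ to 22z22z2kk symbol by symbol: 2→22z, 2→22z, z→2k, 2→22z, 2→22z, z→2k, 2→22z, k→k, k→k; joined: 22z 22z 2k 22z 22z 2k 22z k k.

22z22z2k22z22z2k22zkk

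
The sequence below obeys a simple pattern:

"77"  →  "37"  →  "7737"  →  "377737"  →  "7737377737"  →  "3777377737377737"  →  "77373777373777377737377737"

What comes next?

377737773737773777373777373777377737377737

From term 3 onward, concatenate the second-to-last term with the last: 77·37 = 7737, 37·7737 = 377737, …
The next term joins 3777377737377737 and 77373777373777377737377737.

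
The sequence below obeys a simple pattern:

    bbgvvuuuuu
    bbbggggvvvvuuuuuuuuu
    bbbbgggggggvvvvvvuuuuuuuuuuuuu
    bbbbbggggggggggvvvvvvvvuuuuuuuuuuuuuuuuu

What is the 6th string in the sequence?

Reading off run lengths: b runs 2, 3, 4, 5; g runs 1, 4, 7, 10; v runs 2, 4, 6, 8; u runs 5, 9, 13, 17 — each is linear in n (n = 1, 2, …).
For term 6, n = 6, so the run lengths are 7, 16, 12, 25.

bbbbbbbggggggggggggggggvvvvvvvvvvvvuuuuuuuuuuuuuuuuuuuuuuuuu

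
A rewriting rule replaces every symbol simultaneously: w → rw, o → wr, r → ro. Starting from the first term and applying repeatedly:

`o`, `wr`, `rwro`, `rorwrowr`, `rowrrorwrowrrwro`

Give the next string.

Rewriting the 16 symbols of rowrrorwrowrrwro one by one yields ro wr rw ro ro wr ro rw ro wr rw ro ro rw ro wr; concatenated:

rowrrwrorowrrorwrowrrwrororwrowr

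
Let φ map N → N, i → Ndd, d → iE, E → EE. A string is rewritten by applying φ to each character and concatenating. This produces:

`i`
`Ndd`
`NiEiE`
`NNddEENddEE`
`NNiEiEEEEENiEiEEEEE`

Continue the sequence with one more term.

Applying the rule to each of the 19 symbols of NNiEiEEEEENiEiEEEEE gives the pieces N N Ndd EE Ndd EE EE EE EE EE N Ndd EE Ndd EE EE EE EE EE, which concatenate to the answer.

NNNddEENddEEEEEEEEEENNddEENddEEEEEEEEEE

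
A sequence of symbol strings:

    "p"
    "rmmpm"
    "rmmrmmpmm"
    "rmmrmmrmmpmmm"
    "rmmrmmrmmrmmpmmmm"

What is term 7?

Each term wraps the previous one in rmm on the left and m on the right.
From rmmrmmrmmrmmpmmmm, 2 further steps: rmmrmmrmmrmmpmmmm → rmmrmmrmmrmmrmmpmmmmm → (answer).

rmmrmmrmmrmmrmmrmmpmmmmmm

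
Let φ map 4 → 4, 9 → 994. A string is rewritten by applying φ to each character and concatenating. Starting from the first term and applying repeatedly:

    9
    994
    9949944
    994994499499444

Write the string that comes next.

Rewriting the 15 symbols of 994994499499444 one by one yields 994 994 4 994 994 4 4 994 994 4 994 994 4 4 4; concatenated:

9949944994994449949944994994444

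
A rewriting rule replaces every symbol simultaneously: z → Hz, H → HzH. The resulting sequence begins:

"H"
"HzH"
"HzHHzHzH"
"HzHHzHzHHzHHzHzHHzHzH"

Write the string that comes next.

Applying the rule to each of the 21 symbols of HzHHzHzHHzHHzHzHHzHzH gives the pieces HzH Hz HzH HzH Hz HzH Hz HzH HzH Hz HzH HzH Hz HzH Hz HzH HzH Hz HzH Hz HzH, which concatenate to the answer.

HzHHzHzHHzHHzHzHHzHzHHzHHzHzHHzHHzHzHHzHzHHzHHzHzHHzHzH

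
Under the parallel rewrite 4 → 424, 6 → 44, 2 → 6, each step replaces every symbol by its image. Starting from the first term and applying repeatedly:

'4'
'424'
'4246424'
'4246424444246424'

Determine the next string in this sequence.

Replace each of the 16 characters of 4246424444246424 in place — 424 6 424 44 424 6 424 424 424 424 6 424 44 424 6 424 — and concatenate.

42464244442464244244244246424444246424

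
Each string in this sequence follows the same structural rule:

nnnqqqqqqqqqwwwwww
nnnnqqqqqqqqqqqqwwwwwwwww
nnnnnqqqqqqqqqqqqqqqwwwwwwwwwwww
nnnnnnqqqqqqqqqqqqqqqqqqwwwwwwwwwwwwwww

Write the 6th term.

nnnnnnnnqqqqqqqqqqqqqqqqqqqqqqqqwwwwwwwwwwwwwwwwwwwww

Reading off run lengths: n runs 3, 4, 5, 6; q runs 9, 12, 15, 18; w runs 6, 9, 12, 15 — each is linear in n, where the shown terms are n = 2, 3, 4, 5.
For term 6, n = 7, so the run lengths are 8, 24, 21.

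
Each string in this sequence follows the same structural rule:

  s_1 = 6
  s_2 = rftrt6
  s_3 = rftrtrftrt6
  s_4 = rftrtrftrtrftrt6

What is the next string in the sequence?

The strings grow by a fixed prefix rftrt each time.
One more step from rftrtrftrtrftrt6 gives the answer.

rftrtrftrtrftrtrftrt6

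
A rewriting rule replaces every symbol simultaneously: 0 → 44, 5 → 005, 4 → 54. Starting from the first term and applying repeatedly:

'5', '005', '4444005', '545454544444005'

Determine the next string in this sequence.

00554005540055400554545454544444005

Applying the rule to each of the 15 symbols of 545454544444005 gives the pieces 005 54 005 54 005 54 005 54 54 54 54 54 44 44 005, which concatenate to the answer.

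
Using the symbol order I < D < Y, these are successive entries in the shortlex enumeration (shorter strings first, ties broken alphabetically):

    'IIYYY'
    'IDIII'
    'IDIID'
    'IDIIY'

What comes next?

Find the rightmost character of IDIIY below Y, bump it to the next letter, and reset everything to its right to I.

IDIDI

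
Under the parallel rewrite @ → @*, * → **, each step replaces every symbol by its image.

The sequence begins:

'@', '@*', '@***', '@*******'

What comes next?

Expanding @*******: @→@*, *→**, *→**, *→**, *→**, *→**, *→**, *→**. Concatenated: @* ** ** ** ** ** ** **.

@***************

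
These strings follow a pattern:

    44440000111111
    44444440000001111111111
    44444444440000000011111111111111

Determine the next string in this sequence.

44444444444440000000000111111111111111111

Each string has the form 4^{3n+1} 0^{2n+2} 1^{4n+2} (n = 1, 2, …).
Setting n = 4 gives 13, 10, 18 characters in each block.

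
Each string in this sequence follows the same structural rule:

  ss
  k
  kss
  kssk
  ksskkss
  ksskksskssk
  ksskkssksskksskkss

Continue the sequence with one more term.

Each term (from the third on) is the previous term followed by the one before it: term 3 = k·ss = kss.
So term 8 is ksskkssksskksskkss·ksskksskssk.

ksskkssksskksskkssksskksskssk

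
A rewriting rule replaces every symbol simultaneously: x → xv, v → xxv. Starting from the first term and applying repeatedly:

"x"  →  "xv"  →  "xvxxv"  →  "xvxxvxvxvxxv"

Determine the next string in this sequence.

Expanding xvxxvxvxvxxv: x→xv, v→xxv, x→xv, x→xv, v→xxv, x→xv, v→xxv, x→xv, v→xxv, x→xv, x→xv, v→xxv. Concatenated: xv xxv xv xv xxv xv xxv xv xxv xv xv xxv.

xvxxvxvxvxxvxvxxvxvxxvxvxvxxv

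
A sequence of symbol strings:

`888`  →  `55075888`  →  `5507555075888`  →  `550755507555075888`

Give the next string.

55075550755507555075888

Every step adds 55075 at the front: s(k+1) = 55075·s(k).
So the next term is 55075·550755507555075888.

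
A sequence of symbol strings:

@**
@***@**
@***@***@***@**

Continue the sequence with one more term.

s(k+1) = s(k)·*·s(k) — each term doubles the last with '*' between the halves.
So the next term is two copies of @***@***@***@** with '*' between the halves.

@***@***@***@***@***@***@***@**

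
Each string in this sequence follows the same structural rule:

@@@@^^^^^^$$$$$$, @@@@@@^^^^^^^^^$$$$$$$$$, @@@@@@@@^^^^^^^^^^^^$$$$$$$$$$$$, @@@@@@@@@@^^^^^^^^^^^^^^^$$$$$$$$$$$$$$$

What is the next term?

Each string has the form @^{2n} ^^{3n} $^{3n}, where the shown terms are n = 2, 3, 4, 5.
At n = 6 the blocks have lengths 12, 18, 18.

@@@@@@@@@@@@^^^^^^^^^^^^^^^^^^$$$$$$$$$$$$$$$$$$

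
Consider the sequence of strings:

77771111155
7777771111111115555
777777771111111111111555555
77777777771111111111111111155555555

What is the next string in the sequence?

Term n consists of 2n+2 7's, followed by 4n+1 1's, followed by 2n 5's (n = 1, 2, …).
For the next term, n = 5, so the run lengths are 12, 21, 10.

7777777777771111111111111111111115555555555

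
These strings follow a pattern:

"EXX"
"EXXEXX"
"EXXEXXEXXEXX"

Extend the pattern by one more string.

EXXEXXEXXEXXEXXEXXEXXEXX

Each string is two copies of the previous one concatenated.
One more doubling of EXXEXXEXXEXX gives the answer.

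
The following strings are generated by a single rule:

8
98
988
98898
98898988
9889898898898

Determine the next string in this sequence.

Each term (from the third on) is the previous term followed by the one before it: term 3 = 98·8 = 988.
Continuing: 9889898898898 · 98898988 gives term 7.

988989889889898898988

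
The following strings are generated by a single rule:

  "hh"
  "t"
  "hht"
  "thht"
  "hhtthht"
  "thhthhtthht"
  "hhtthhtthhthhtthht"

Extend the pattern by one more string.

thhthhtthhthhtthhtthhthhtthht

This is a Fibonacci-style word recurrence s(k) = s(k−2)·s(k−1): e.g. hh·t = hht.
Continuing: thhthhtthht · hhtthhtthhthhtthht gives term 8.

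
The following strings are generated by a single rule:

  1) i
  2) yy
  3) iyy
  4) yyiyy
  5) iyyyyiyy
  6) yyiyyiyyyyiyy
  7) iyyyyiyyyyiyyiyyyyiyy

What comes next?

yyiyyiyyyyiyyiyyyyiyyyyiyyiyyyyiyy

From term 3 onward, concatenate the second-to-last term with the last: i·yy = iyy, yy·iyy = yyiyy, …
So term 8 is yyiyyiyyyyiyy·iyyyyiyyyyiyyiyyyyiyy.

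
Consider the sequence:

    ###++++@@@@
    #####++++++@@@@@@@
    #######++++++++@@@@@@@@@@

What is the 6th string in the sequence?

#############++++++++++++++@@@@@@@@@@@@@@@@@@@

Reading off run lengths: # runs 3, 5, 7; + runs 4, 6, 8; @ runs 4, 7, 10 — each is linear in n (n = 1, 2, …).
Setting n = 6 gives 13, 14, 19 characters in each block.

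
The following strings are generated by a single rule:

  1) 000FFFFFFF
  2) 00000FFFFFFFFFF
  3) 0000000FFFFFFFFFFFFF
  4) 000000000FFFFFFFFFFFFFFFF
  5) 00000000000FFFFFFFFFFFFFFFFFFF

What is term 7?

Each string has the form 0^{2n-1} F^{3n+1}, where the shown terms are n = 2, 3, 4, 5, 6.
For term 7, n = 8, so the run lengths are 15, 25.

000000000000000FFFFFFFFFFFFFFFFFFFFFFFFF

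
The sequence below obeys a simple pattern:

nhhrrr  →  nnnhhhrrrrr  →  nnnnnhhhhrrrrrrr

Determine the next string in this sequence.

Each string has the form n^{2n-1} h^{n+1} r^{2n+1} (n = 1, 2, …).
For the next term, n = 4, so the run lengths are 7, 5, 9.

nnnnnnnhhhhhrrrrrrrrr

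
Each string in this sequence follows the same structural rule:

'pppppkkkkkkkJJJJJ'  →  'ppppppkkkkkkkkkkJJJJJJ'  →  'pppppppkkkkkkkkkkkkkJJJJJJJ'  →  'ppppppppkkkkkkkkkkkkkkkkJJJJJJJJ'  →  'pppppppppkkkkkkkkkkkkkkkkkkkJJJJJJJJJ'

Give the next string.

ppppppppppkkkkkkkkkkkkkkkkkkkkkkJJJJJJJJJJ

The n-th term is n+3 p's then 3n+1 k's then n+3 J's, where the shown terms are n = 2, 3, 4, 5, 6.
For the next term, n = 7, so the run lengths are 10, 22, 10.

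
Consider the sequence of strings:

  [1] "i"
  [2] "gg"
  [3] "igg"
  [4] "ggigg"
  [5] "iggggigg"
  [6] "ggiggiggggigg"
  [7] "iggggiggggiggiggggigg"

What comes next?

ggiggiggggiggiggggiggggiggiggggigg

Each term (from the third on) is the two preceding terms concatenated in order: term 3 = i·gg = igg.
Continuing: ggiggiggggigg · iggggiggggiggiggggigg gives term 8.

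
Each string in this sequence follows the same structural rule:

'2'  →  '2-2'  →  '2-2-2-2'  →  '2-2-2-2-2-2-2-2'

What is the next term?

2-2-2-2-2-2-2-2-2-2-2-2-2-2-2-2

Every step duplicates the string with '-' between the halves.
One more doubling of 2-2-2-2-2-2-2-2 gives the answer.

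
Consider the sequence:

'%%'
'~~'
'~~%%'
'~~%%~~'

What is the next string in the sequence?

~~%%~~~~%%

This is a Fibonacci-style word recurrence s(k) = s(k−1)·s(k−2): e.g. ~~·%% = ~~%%.
The next term joins ~~%%~~ and ~~%%.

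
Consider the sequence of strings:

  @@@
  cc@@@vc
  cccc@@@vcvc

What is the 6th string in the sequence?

cccccccccc@@@vcvcvcvcvc

Every step adds cc to the front and vc to the end of the previous string.
From cccc@@@vcvc, 3 further steps: cccc@@@vcvc → cccccc@@@vcvcvc → cccccccc@@@vcvcvcvc → (answer).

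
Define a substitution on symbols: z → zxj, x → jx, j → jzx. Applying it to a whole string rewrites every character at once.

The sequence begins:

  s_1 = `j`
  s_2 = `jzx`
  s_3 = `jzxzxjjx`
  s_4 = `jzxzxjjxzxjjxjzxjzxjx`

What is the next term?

jzxzxjjxzxjjxjzxjzxjxzxjjxjzxjzxjxjzxzxjjxjzxzxjjxjzxjx

Replace each of the 21 characters of jzxzxjjxzxjjxjzxjzxjx in place — jzx zxj jx zxj jx jzx jzx jx zxj jx jzx jzx jx jzx zxj jx jzx zxj jx jzx jx — and concatenate.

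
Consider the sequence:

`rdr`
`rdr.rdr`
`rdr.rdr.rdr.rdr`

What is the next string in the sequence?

rdr.rdr.rdr.rdr.rdr.rdr.rdr.rdr

s(k+1) = s(k)·.·s(k) — each term doubles the last with '.' between the halves.
So the next term is two copies of rdr.rdr.rdr.rdr with '.' between the halves.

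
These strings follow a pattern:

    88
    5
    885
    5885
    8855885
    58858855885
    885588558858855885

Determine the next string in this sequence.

This is a Fibonacci-style word recurrence s(k) = s(k−2)·s(k−1): e.g. 88·5 = 885.
Continuing: 58858855885 · 885588558858855885 gives term 8.

58858855885885588558858855885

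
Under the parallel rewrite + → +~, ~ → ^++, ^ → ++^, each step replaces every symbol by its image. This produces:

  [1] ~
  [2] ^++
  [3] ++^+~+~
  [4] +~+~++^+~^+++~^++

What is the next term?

+~^+++~^+++~+~++^+~^++++^+~+~+~^++++^+~+~

Applying the rule to each of the 17 symbols of +~+~++^+~^+++~^++ gives the pieces +~ ^++ +~ ^++ +~ +~ ++^ +~ ^++ ++^ +~ +~ +~ ^++ ++^ +~ +~, which concatenate to the answer.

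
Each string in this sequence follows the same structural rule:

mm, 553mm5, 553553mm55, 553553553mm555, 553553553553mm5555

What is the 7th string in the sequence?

Every step adds 553 to the front and 5 to the end of the previous string.
From 553553553553mm5555, 2 further steps: 553553553553mm5555 → 553553553553553mm55555 → (answer).

553553553553553553mm555555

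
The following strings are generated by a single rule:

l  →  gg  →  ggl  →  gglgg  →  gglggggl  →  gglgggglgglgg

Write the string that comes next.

Each term (from the third on) is the previous term followed by the one before it: term 3 = gg·l = ggl.
So term 7 is gglgggglgglgg·gglggggl.

gglgggglgglgggglggggl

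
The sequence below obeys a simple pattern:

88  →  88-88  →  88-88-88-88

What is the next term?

Every step duplicates the string with '-' between the halves.
Doubling 88-88-88-88 with '-' between the halves:

88-88-88-88-88-88-88-88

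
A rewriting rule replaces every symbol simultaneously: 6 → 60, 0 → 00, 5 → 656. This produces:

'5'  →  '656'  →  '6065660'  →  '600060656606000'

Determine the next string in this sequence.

6000000060006065660600060000000

Replace each of the 15 characters of 600060656606000 in place — 60 00 00 00 60 00 60 656 60 60 00 60 00 00 00 — and concatenate.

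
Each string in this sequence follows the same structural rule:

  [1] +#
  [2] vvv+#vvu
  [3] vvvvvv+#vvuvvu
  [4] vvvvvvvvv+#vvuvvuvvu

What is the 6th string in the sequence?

Every step adds vvv to the front and vvu to the end of the previous string.
From vvvvvvvvv+#vvuvvuvvu, 2 further steps: vvvvvvvvv+#vvuvvuvvu → vvvvvvvvvvvv+#vvuvvuvvuvvu → (answer).

vvvvvvvvvvvvvvv+#vvuvvuvvuvvuvvu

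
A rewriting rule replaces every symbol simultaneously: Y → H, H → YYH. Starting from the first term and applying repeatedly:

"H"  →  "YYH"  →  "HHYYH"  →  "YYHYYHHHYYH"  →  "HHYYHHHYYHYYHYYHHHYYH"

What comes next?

Rewriting the 21 symbols of HHYYHHHYYHYYHYYHHHYYH one by one yields YYH YYH H H YYH YYH YYH H H YYH H H YYH H H YYH YYH YYH H H YYH; concatenated:

YYHYYHHHYYHYYHYYHHHYYHHHYYHHHYYHYYHYYHHHYYH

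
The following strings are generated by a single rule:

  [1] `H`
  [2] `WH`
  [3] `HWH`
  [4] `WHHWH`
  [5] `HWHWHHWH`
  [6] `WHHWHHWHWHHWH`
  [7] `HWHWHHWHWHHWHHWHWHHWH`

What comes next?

From term 3 onward, concatenate the second-to-last term with the last: H·WH = HWH, WH·HWH = WHHWH, …
The next term joins WHHWHHWHWHHWH and HWHWHHWHWHHWHHWHWHHWH.

WHHWHHWHWHHWHHWHWHHWHWHHWHHWHWHHWH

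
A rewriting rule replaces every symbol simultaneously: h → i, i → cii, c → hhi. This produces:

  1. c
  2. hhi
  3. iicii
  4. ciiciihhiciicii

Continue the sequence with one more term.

Rewriting the 15 symbols of ciiciihhiciicii one by one yields hhi cii cii hhi cii cii i i cii hhi cii cii hhi cii cii; concatenated:

hhiciiciihhiciiciiiiciihhiciiciihhiciicii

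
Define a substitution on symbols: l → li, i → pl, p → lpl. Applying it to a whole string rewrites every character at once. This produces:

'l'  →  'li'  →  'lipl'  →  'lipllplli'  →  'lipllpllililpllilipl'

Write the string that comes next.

Applying the rule to each of the 20 symbols of lipllpllililpllilipl gives the pieces li pl lpl li li lpl li li pl li pl li lpl li li pl li pl lpl li, which concatenate to the answer.

lipllpllililpllilipllipllilpllilipllipllplli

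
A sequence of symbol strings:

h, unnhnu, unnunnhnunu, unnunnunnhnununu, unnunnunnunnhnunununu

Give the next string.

s(k+1) = unn·s(k)·nu, so each term gains unn as a prefix and nu as a suffix.
Applying this once more to unnunnunnunnhnunununu:

unnunnunnunnunnhnununununu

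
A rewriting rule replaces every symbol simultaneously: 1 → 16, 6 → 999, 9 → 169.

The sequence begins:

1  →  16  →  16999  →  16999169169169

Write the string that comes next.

Applying the rule to each of the 14 symbols of 16999169169169 gives the pieces 16 999 169 169 169 16 999 169 16 999 169 16 999 169, which concatenate to the answer.

16999169169169169991691699916916999169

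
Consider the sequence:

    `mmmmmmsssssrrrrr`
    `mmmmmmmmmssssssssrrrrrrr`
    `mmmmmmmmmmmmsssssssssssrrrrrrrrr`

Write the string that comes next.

mmmmmmmmmmmmmmmssssssssssssssrrrrrrrrrrr

The n-th term is 3n m's then 3n-1 s's then 2n+1 r's, where the shown terms are n = 2, 3, 4.
For the next term, n = 5, so the run lengths are 15, 14, 11.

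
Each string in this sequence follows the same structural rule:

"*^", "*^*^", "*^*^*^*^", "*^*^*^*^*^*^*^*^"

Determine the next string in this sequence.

*^*^*^*^*^*^*^*^*^*^*^*^*^*^*^*^

s(k+1) = s(k)·s(k) — each term doubles the last.
So the next term is two copies of *^*^*^*^*^*^*^*^.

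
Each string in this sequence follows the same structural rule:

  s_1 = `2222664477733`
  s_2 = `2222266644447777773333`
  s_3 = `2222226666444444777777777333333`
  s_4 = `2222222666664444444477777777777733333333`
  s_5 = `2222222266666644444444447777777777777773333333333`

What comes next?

2222222226666666444444444444777777777777777777333333333333

Each string has the form 2^{n+3} 6^{n+1} 4^{2n} 7^{3n} 3^{2n} (n = 1, 2, …).
At n = 6 the blocks have lengths 9, 7, 12, 18, 12.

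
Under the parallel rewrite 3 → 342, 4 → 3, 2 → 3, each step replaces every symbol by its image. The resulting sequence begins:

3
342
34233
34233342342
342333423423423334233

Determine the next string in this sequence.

Rewriting the 21 symbols of 342333423423423334233 one by one yields 342 3 3 342 342 342 3 3 342 3 3 342 3 3 342 342 342 3 3 342 342; concatenated:

3423334234234233342333423334234234233342342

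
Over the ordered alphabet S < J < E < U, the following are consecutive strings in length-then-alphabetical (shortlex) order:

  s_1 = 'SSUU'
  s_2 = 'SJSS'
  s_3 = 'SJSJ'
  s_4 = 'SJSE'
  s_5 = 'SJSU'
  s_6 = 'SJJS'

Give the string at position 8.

Advancing 2 positions from SJJS through SJJS → SJJJ reaches term 8.

SJJE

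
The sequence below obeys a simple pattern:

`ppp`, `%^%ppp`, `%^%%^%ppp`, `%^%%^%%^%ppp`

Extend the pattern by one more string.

The strings grow by a fixed prefix %^% each time.
Applying this once more to %^%%^%%^%ppp:

%^%%^%%^%%^%ppp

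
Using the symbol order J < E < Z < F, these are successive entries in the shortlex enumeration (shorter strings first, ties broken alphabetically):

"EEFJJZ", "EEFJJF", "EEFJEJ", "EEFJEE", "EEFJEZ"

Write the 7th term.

EEFJZJ

Advancing 2 positions from EEFJEZ through EEFJEZ → EEFJEF reaches term 7.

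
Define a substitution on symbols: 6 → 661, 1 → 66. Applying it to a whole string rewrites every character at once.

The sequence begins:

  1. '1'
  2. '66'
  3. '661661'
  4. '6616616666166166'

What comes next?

66166166661661666616616616616666166166661661

Replace each of the 16 characters of 6616616666166166 in place — 661 661 66 661 661 66 661 661 661 661 66 661 661 66 661 661 — and concatenate.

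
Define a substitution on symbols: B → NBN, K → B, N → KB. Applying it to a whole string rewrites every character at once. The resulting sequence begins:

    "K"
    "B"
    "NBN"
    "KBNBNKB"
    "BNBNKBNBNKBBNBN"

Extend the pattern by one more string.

Replace each of the 15 characters of BNBNKBNBNKBBNBN in place — NBN KB NBN KB B NBN KB NBN KB B NBN NBN KB NBN KB — and concatenate.

NBNKBNBNKBBNBNKBNBNKBBNBNNBNKBNBNKB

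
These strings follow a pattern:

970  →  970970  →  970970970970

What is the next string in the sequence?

s(k+1) = s(k)·s(k) — each term doubles the last.
So the next term is two copies of 970970970970.

970970970970970970970970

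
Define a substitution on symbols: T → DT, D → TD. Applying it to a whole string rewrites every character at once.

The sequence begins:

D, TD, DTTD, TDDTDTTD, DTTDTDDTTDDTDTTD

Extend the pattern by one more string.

φ(DTTDTDDTTDDTDTTD) expands symbol-by-symbol to TD DT DT TD DT TD TD DT DT TD TD DT TD DT DT TD; joining the 16 pieces gives the next term.

TDDTDTTDDTTDTDDTDTTDTDDTTDDTDTTD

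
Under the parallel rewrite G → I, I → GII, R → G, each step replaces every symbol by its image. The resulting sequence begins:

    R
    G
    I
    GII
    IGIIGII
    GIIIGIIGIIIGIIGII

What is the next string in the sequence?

IGIIGIIGIIIGIIGIIIGIIGIIGIIIGIIGIIIGIIGII

Applying the rule to each of the 17 symbols of GIIIGIIGIIIGIIGII gives the pieces I GII GII GII I GII GII I GII GII GII I GII GII I GII GII, which concatenate to the answer.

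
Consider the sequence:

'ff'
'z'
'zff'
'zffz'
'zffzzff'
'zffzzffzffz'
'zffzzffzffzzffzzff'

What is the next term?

Each term (from the third on) is the previous term followed by the one before it: term 3 = z·ff = zff.
So term 8 is zffzzffzffzzffzzff·zffzzffzffz.

zffzzffzffzzffzzffzffzzffzffz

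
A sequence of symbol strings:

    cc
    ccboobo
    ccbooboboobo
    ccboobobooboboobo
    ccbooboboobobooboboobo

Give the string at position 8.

ccboobobooboboobobooboboobobooboboobo

The strings grow by a fixed suffix boobo each time.
From ccbooboboobobooboboobo, 3 further steps: ccbooboboobobooboboobo → ccboobobooboboobobooboboobo → ccbooboboobobooboboobobooboboobo → (answer).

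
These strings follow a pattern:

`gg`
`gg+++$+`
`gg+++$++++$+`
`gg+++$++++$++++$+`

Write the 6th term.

gg+++$++++$++++$++++$++++$+

Each term is the previous one with +++$+ appended.
From gg+++$++++$++++$+, 2 further steps: gg+++$++++$++++$+ → gg+++$++++$++++$++++$+ → (answer).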